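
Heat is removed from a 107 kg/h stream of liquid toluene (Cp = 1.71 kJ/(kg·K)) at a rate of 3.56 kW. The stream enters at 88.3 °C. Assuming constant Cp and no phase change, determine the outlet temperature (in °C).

T_out = 18.3 °C

Q = 3.56 kW = 12816 kJ/h
ΔT = Q/(ṁ·Cp) = 12816/(107×1.71) = 70.044 K
T_out = 88.3 − 70.044 = 18.256 °C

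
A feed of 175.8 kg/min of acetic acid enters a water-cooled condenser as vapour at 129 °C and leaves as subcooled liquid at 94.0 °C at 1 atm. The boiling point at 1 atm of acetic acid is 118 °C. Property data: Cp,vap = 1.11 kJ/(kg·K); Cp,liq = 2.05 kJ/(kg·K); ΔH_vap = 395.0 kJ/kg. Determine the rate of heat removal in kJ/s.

Q_c = 1340 kJ/s

vapour 129→118 °C: -12.21 kJ/kg
condensation at 118 °C: -395 kJ/kg
liquid 118→94.0 °C: -49.2 kJ/kg
Δh = -12.21 + -395 + -49.2 = -456.41 kJ/kg
Q = ṁ·Δh = 175.8 kg/min × -456.41 kJ/kg = -80237 kJ/min
|Q| = 1337.3 kW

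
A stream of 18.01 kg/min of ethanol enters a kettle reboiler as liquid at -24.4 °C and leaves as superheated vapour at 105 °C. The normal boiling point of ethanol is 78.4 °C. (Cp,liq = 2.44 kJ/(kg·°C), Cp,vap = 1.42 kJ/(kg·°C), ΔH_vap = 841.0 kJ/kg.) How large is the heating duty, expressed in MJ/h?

Q = 1220 MJ/h

liquid -24.4→78.4 °C: 250.83 kJ/kg
vaporisation at 78.4 °C: 841 kJ/kg
vapour 78.4→105 °C: 37.772 kJ/kg
Δh = 250.83 + 841 + 37.772 = 1129.6 kJ/kg
Q = ṁ·Δh = 18.01 kg/min × 1129.6 kJ/kg = 20344 kJ/min
|Q| = 339.07 kW = 1220.7 MJ/h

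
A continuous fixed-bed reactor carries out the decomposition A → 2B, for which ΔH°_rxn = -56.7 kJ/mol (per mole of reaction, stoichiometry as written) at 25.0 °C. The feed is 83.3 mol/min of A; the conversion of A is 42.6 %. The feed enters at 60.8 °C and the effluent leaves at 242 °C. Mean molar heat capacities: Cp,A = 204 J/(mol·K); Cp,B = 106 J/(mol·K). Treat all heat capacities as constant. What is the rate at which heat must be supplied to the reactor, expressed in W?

Q_in = 18800 W

Extent of reaction ξ = 0.426 × 83.3 = 35.486 mol/min
Reaction term: ξ·ΔH°_rxn = 35.486 × -56.7 = -2012 kJ/min
Sensible, feed 60.8→25 °C: -608.36 kJ/min
Outlet flows (mol/min): A 47.814, B 70.972
Sensible, products 25→242 °C: 3749.1 kJ/min
Q = ΔH = 1128.7 kJ/min = 18.812 kW
Heat supplied = 18812 W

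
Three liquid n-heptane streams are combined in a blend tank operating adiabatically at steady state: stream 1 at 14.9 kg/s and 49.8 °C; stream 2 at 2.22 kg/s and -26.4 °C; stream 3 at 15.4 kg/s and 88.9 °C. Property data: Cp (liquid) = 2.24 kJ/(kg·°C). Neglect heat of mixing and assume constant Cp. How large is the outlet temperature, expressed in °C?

No heat crosses the boundary, so H_out = H_in.
Σ ṁᵢCp,ᵢTᵢ = 14.9×2.24×49.8 + 2.22×2.24×-26.4 + 15.4×2.24×88.9 = 4597.5
Σ ṁᵢCp,ᵢ = 14.9×2.24 + 2.22×2.24 + 15.4×2.24 = 72.845
T_out = 4597.5 / 72.845 = 63.114 °C

T_out = 63.1 °C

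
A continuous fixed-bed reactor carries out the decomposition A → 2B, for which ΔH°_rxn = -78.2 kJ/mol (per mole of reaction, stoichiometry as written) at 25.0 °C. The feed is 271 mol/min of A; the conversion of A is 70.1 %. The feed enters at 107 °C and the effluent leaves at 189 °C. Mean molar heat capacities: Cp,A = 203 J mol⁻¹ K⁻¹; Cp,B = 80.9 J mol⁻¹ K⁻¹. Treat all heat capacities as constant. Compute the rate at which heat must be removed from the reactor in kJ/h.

Q_out = 698000 kJ/h

Extent of reaction ξ = 0.701 × 271 = 189.97 mol/min
Reaction term: ξ·ΔH°_rxn = 189.97 × -78.2 = -14856 kJ/min
Sensible, feed 107→25 °C: -4511.1 kJ/min
Outlet flows (mol/min): A 81.029, B 379.94
Sensible, products 25→189 °C: 7738.5 kJ/min
Q = ΔH = -11628 kJ/min = -193.8 kW
Heat removed = 697700 kJ/h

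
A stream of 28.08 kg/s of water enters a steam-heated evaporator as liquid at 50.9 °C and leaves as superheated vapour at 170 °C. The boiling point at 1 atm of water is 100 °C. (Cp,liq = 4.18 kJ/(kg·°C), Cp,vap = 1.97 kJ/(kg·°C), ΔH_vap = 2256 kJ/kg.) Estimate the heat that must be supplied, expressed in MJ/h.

Q = 263000 MJ/h

liquid 50.9→100 °C: 205.24 kJ/kg
vaporisation at 100 °C: 2256 kJ/kg
vapour 100→170 °C: 137.9 kJ/kg
Δh = 205.24 + 2256 + 137.9 = 2599.1 kJ/kg
Q = ṁ·Δh = 28.08 kg/s × 2599.1 kJ/kg = 72984 kJ/s
|Q| = 72984 kW = 262740 MJ/h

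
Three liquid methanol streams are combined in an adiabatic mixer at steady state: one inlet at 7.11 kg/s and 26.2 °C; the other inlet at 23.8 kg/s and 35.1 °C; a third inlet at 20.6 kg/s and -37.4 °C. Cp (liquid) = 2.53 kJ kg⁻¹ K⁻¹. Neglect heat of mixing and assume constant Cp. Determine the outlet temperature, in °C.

No heat crosses the boundary, so H_out = H_in.
T_out = Σ ṁᵢCp,ᵢTᵢ / Σ ṁᵢCp,ᵢ
      = 635.59 / 130.32 = 4.8772 °C

T_out = 4.88 °C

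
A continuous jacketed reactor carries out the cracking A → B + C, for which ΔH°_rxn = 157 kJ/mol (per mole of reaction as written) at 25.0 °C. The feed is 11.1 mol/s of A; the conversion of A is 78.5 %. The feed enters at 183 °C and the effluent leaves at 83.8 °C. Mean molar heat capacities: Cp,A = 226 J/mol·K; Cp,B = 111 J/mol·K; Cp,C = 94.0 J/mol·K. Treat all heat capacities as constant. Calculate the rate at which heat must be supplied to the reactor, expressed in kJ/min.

Extent of reaction ξ = 0.785 × 11.1 = 8.7135 mol/s
Reaction term: ξ·ΔH°_rxn = 8.7135 × 157 = 1368 kJ/s
Sensible, feed 183→25 °C: -396.36 kJ/s
Outlet flows (mol/s): A 2.3865, B 8.7135, C 8.7135
Sensible, products 25→83.8 °C: 136.75 kJ/s
Q = ΔH = 1108.4 kJ/s = 1108.4 kW
Heat supplied = 66504 kJ/min

Q_in = 66500 kJ/min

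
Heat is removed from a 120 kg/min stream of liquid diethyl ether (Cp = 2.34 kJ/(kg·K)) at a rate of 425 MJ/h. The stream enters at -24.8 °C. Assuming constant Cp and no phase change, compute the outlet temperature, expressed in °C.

Q = 425 MJ/h = 7083.3 kJ/min
ΔT = Q/(ṁ·Cp) = 7083.3/(120×2.34) = 25.226 K
T_out = -24.8 − 25.226 = -50.026 °C

T_out = -50.0 °C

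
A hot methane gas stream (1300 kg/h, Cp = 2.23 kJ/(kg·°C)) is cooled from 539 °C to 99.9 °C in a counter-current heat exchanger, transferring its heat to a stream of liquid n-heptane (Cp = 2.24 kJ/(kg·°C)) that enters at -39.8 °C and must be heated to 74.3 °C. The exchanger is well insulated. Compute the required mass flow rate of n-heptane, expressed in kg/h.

ṁ_c = 4980 kg/h

Heat released by hot stream: Q = 1300 × 2.23 × (539 − 99.9) = 1.273e+06 kJ/h
Energy balance on cold side (adiabatic exchanger): Q = ṁ_c·Cp_c·(T_c,out − T_c,in)
ṁ_c = 1.273e+06 / [2.24 × (74.3 − -39.8)] = 4980.6 kg/h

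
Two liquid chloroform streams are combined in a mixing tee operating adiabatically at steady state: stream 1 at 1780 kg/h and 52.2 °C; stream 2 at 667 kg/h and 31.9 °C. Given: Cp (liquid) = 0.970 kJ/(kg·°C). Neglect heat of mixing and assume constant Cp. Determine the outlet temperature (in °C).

T_out = 46.7 °C

Adiabatic, steady state ⇒ Σ ṁᵢCp,ᵢ(T_out − Tᵢ) = 0
Σ ṁᵢCp,ᵢTᵢ = 1780×0.970×52.2 + 667×0.970×31.9 = 110770
Σ ṁᵢCp,ᵢ = 1780×0.970 + 667×0.970 = 2373.6
T_out = 110770 / 2373.6 = 46.667 °C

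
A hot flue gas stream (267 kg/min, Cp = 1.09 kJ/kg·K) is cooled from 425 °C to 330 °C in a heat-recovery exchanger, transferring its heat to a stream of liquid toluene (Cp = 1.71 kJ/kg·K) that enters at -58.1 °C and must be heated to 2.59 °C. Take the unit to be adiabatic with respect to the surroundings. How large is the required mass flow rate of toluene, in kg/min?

Heat released by hot stream: Q = 267 × 1.09 × (425 − 330) = 27648 kJ/min
Energy balance on cold side (adiabatic exchanger): Q = ṁ_c·Cp_c·(T_c,out − T_c,in)
ṁ_c = 27648 / [1.71 × (2.59 − -58.1)] = 266.41 kg/min

ṁ_c = 266 kg/min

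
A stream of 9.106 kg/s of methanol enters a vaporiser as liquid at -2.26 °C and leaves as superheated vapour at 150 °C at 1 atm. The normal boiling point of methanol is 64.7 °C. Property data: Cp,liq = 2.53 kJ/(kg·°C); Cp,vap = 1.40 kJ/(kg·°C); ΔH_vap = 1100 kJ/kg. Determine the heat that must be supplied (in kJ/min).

liquid -2.26→64.7 °C: 169.41 kJ/kg
vaporisation at 64.7 °C: 1100 kJ/kg
vapour 64.7→150 °C: 119.42 kJ/kg
Δh = 169.41 + 1100 + 119.42 = 1388.8 kJ/kg
Q = ṁ·Δh = 9.106 kg/s × 1388.8 kJ/kg = 12647 kJ/s
|Q| = 12647 kW = 758800 kJ/min

Q = 759000 kJ/min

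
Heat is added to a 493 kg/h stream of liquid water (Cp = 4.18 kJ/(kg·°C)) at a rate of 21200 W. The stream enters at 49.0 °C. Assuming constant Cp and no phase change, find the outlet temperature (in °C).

T_out = 86.0 °C

Q = 21200 W = 76320 kJ/h
ΔT = Q/(ṁ·Cp) = 76320/(493×4.18) = 37.035 K
T_out = 49.0 + 37.035 = 86.035 °C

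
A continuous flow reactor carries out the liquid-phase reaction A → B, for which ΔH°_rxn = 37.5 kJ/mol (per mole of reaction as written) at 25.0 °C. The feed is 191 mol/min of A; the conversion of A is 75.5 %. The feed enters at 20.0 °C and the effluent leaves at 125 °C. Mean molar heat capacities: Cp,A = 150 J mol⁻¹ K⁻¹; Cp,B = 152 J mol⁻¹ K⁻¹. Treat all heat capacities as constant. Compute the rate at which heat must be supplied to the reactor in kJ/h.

Q_in = 507000 kJ/h

Extent of reaction ξ = 0.755 × 191 = 144.21 mol/min
Reaction term: ξ·ΔH°_rxn = 144.21 × 37.5 = 5407.7 kJ/min
Sensible, feed 20.0→25 °C: 143.25 kJ/min
Outlet flows (mol/min): A 46.795, B 144.21
Sensible, products 25→125 °C: 2893.8 kJ/min
Q = ΔH = 8444.8 kJ/min = 140.75 kW
Heat supplied = 506690 kJ/h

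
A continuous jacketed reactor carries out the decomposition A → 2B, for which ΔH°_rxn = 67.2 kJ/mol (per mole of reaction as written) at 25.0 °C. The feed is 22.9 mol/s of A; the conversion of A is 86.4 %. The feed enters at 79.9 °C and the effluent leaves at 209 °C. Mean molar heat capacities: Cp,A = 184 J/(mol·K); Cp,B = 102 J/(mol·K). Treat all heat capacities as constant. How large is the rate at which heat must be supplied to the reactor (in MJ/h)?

Extent of reaction ξ = 0.864 × 22.9 = 19.786 mol/s
Reaction term: ξ·ΔH°_rxn = 19.786 × 67.2 = 1329.6 kJ/s
Sensible, feed 79.9→25 °C: -231.33 kJ/s
Outlet flows (mol/s): A 3.1144, B 39.571
Sensible, products 25→209 °C: 848.11 kJ/s
Q = ΔH = 1946.4 kJ/s = 1946.4 kW
Heat supplied = 7007 MJ/h

Q_in = 7010 MJ/h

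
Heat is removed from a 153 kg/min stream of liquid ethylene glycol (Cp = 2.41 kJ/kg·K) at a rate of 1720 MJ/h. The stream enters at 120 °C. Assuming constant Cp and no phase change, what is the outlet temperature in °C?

Q = 1720 MJ/h = 28667 kJ/min
ΔT = Q/(ṁ·Cp) = 28667/(153×2.41) = 77.744 K
T_out = 120 − 77.744 = 42.256 °C

T_out = 42.3 °C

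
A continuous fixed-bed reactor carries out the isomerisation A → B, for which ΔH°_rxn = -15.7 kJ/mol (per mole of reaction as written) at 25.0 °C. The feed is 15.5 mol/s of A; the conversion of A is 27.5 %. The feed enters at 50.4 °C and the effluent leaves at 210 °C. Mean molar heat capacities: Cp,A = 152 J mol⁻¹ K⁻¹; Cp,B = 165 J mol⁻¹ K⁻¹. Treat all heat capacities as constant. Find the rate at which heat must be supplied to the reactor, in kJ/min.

Extent of reaction ξ = 0.275 × 15.5 = 4.2625 mol/s
Reaction term: ξ·ΔH°_rxn = 4.2625 × -15.7 = -66.921 kJ/s
Sensible, feed 50.4→25 °C: -59.842 kJ/s
Outlet flows (mol/s): A 11.238, B 4.2625
Sensible, products 25→210 °C: 446.11 kJ/s
Q = ΔH = 319.35 kJ/s = 319.35 kW
Heat supplied = 19161 kJ/min

Q_in = 19200 kJ/min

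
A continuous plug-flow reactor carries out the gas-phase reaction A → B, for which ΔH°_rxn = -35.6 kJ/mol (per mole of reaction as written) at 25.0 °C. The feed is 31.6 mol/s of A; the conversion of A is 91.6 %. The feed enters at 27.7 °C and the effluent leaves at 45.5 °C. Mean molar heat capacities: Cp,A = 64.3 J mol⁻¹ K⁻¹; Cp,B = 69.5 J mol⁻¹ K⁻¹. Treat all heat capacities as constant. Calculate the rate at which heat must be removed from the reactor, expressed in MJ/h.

Extent of reaction ξ = 0.916 × 31.6 = 28.946 mol/s
Reaction term: ξ·ΔH°_rxn = 28.946 × -35.6 = -1030.5 kJ/s
Sensible, feed 27.7→25 °C: -5.4861 kJ/s
Outlet flows (mol/s): A 2.6544, B 28.946
Sensible, products 25→45.5 °C: 44.739 kJ/s
Q = ΔH = -991.21 kJ/s = -991.21 kW
Heat removed = 3568.4 MJ/h

Q_out = 3570 MJ/h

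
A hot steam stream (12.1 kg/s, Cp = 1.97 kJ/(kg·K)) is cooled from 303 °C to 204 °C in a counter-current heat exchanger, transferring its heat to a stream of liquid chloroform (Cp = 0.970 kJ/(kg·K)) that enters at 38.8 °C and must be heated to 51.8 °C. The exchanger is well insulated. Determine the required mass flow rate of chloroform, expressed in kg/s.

ṁ_c = 187 kg/s

Heat released by hot stream: Q = 12.1 × 1.97 × (303 − 204) = 2359.9 kJ/s
Energy balance on cold side (adiabatic exchanger): Q = ṁ_c·Cp_c·(T_c,out − T_c,in)
ṁ_c = 2359.9 / [0.970 × (51.8 − 38.8)] = 187.14 kg/s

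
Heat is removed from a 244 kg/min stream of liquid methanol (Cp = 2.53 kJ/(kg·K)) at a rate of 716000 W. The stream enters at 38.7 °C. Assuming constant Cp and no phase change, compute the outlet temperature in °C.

Q = 716000 W = 42960 kJ/min
ΔT = Q/(ṁ·Cp) = 42960/(244×2.53) = 69.591 K
T_out = 38.7 − 69.591 = -30.891 °C

T_out = -30.9 °C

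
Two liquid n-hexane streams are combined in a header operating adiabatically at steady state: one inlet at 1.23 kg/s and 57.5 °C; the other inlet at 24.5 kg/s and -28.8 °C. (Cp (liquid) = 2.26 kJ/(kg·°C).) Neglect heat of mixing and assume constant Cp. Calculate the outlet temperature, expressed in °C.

T_out = -24.7 °C

Adiabatic, steady state ⇒ Σ ṁᵢCp,ᵢ(T_out − Tᵢ) = 0
Σ ṁᵢCp,ᵢTᵢ = 1.23×2.26×57.5 + 24.5×2.26×-28.8 = -1434.8
Σ ṁᵢCp,ᵢ = 1.23×2.26 + 24.5×2.26 = 58.15
T_out = -1434.8 / 58.15 = -24.675 °C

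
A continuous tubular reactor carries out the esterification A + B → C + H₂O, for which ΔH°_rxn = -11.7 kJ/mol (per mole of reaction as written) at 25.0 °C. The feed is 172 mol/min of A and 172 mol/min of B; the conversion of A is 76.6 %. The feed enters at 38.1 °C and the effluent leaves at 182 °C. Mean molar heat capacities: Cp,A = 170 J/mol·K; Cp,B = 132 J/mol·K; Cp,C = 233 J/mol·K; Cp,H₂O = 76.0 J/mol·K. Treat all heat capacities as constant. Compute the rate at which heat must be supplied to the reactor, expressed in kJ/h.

Extent of reaction ξ = 0.766 × 172 = 131.75 mol/min
Reaction term: ξ·ΔH°_rxn = 131.75 × -11.7 = -1541.5 kJ/min
Sensible, feed 38.1→25 °C: -680.47 kJ/min
Outlet flows (mol/min): A 40.248, B 40.248, C 131.75, H₂O 131.75
Sensible, products 25→182 °C: 8300 kJ/min
Q = ΔH = 6078 kJ/min = 101.3 kW
Heat supplied = 364680 kJ/h

Q_in = 365000 kJ/h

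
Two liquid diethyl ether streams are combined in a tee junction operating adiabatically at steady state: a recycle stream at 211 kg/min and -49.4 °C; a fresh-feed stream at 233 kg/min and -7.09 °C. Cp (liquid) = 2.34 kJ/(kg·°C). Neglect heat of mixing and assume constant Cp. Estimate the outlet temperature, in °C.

No heat crosses the boundary, so H_out = H_in.
T_out = Σ ṁᵢCp,ᵢTᵢ / Σ ṁᵢCp,ᵢ
      = -28256 / 1039 = -27.197 °C

T_out = -27.2 °C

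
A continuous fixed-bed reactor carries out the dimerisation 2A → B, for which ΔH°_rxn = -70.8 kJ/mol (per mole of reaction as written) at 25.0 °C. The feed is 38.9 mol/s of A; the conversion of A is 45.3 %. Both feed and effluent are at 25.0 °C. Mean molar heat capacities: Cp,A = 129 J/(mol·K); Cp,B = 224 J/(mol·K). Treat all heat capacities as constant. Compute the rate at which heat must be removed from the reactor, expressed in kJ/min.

Extent of reaction ξ = 0.453 × 38.9 / 2 = 8.8109 mol/s
Reaction term: ξ·ΔH°_rxn = 8.8109 × -70.8 = -623.81 kJ/s
Q = ΔH = -623.81 kJ/s = -623.81 kW
Heat removed = 37428 kJ/min

Q_out = 37400 kJ/min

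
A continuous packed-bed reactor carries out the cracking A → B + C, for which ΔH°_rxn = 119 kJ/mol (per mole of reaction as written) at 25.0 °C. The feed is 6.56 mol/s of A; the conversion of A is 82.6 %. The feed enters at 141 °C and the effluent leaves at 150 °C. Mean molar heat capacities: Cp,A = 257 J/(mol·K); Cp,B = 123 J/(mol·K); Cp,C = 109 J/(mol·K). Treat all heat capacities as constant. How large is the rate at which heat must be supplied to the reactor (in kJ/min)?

Extent of reaction ξ = 0.826 × 6.56 = 5.4186 mol/s
Reaction term: ξ·ΔH°_rxn = 5.4186 × 119 = 644.81 kJ/s
Sensible, feed 141→25 °C: -195.57 kJ/s
Outlet flows (mol/s): A 1.1414, B 5.4186, C 5.4186
Sensible, products 25→150 °C: 193.81 kJ/s
Q = ΔH = 643.05 kJ/s = 643.05 kW
Heat supplied = 38583 kJ/min

Q_in = 38600 kJ/min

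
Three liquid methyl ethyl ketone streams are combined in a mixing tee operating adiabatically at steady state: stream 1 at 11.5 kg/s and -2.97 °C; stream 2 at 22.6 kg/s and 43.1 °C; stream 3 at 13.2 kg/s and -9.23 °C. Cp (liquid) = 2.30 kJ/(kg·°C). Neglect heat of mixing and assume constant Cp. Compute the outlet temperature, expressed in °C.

Adiabatic, steady state ⇒ Σ ṁᵢCp,ᵢ(T_out − Tᵢ) = 0
T_out = Σ ṁᵢCp,ᵢTᵢ / Σ ṁᵢCp,ᵢ
      = 1881.6 / 108.79 = 17.295 °C

T_out = 17.3 °C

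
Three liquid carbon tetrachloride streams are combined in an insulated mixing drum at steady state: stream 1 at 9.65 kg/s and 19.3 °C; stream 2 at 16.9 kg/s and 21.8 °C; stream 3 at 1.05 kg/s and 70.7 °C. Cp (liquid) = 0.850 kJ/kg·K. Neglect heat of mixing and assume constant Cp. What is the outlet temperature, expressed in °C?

Adiabatic, steady state ⇒ Σ ṁᵢCp,ᵢ(T_out − Tᵢ) = 0
Σ ṁᵢCp,ᵢTᵢ = 9.65×0.850×19.3 + 16.9×0.850×21.8 + 1.05×0.850×70.7 = 534.57
Σ ṁᵢCp,ᵢ = 9.65×0.850 + 16.9×0.850 + 1.05×0.850 = 23.46
T_out = 534.57 / 23.46 = 22.786 °C

T_out = 22.8 °C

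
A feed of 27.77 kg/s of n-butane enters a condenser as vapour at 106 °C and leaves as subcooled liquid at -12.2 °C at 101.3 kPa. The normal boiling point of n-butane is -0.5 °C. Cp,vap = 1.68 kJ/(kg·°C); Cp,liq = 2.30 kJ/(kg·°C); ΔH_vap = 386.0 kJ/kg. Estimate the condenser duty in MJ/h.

Q_c = 59200 MJ/h

vapour 106→-0.5 °C: -178.92 kJ/kg
condensation at -0.5 °C: -386 kJ/kg
liquid -0.5→-12.2 °C: -26.91 kJ/kg
Δh = -178.92 + -386 + -26.91 = -591.83 kJ/kg
Q = ṁ·Δh = 27.77 kg/s × -591.83 kJ/kg = -16435 kJ/s
|Q| = 16435 kW = 59166 MJ/h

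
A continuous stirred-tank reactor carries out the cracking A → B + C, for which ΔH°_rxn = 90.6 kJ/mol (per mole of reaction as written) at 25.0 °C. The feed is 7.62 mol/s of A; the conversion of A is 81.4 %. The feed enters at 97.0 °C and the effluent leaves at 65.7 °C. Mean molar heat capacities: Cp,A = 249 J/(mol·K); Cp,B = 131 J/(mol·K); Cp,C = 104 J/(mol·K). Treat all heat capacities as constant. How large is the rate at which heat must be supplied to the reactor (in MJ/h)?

Q_in = 1800 MJ/h

Extent of reaction ξ = 0.814 × 7.62 = 6.2027 mol/s
Reaction term: ξ·ΔH°_rxn = 6.2027 × 90.6 = 561.96 kJ/s
Sensible, feed 97.0→25 °C: -136.61 kJ/s
Outlet flows (mol/s): A 1.4173, B 6.2027, C 6.2027
Sensible, products 25→65.7 °C: 73.689 kJ/s
Q = ΔH = 499.04 kJ/s = 499.04 kW
Heat supplied = 1796.5 MJ/h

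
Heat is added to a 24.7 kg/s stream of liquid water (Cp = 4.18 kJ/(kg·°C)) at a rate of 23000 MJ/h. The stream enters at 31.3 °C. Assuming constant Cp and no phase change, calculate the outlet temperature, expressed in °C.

Q = 23000 MJ/h = 6388.9 kJ/s
ΔT = Q/(ṁ·Cp) = 6388.9/(24.7×4.18) = 61.88 K
T_out = 31.3 + 61.88 = 93.18 °C

T_out = 93.2 °C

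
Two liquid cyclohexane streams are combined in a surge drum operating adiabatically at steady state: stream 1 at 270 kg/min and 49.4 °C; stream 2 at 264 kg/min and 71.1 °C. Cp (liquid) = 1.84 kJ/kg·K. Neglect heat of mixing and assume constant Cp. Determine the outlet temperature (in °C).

Energy balance with Q = 0: Σ ṁᵢCp,ᵢ(T_out − Tᵢ) = 0
Σ ṁᵢCp,ᵢTᵢ = 270×1.84×49.4 + 264×1.84×71.1 = 59079
Σ ṁᵢCp,ᵢ = 270×1.84 + 264×1.84 = 982.56
T_out = 59079 / 982.56 = 60.128 °C

T_out = 60.1 °C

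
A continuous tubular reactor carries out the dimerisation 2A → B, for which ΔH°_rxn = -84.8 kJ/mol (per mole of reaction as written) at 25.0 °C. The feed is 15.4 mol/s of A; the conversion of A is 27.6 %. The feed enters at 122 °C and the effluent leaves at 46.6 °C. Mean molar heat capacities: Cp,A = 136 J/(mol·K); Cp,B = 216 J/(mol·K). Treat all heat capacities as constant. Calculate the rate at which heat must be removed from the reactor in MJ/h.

Q_out = 1230 MJ/h

Extent of reaction ξ = 0.276 × 15.4 / 2 = 2.1252 mol/s
Reaction term: ξ·ΔH°_rxn = 2.1252 × -84.8 = -180.22 kJ/s
Sensible, feed 122→25 °C: -203.16 kJ/s
Outlet flows (mol/s): A 11.15, B 2.1252
Sensible, products 25→46.6 °C: 42.668 kJ/s
Q = ΔH = -340.71 kJ/s = -340.71 kW
Heat removed = 1226.5 MJ/h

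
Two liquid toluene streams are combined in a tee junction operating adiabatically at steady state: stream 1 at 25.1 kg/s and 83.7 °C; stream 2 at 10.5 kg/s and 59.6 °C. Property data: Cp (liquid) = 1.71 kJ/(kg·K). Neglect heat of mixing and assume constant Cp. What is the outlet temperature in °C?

T_out = 76.6 °C

Adiabatic, steady state ⇒ Σ ṁᵢCp,ᵢ(T_out − Tᵢ) = 0
T_out = Σ ṁᵢCp,ᵢTᵢ / Σ ṁᵢCp,ᵢ
      = 4662.6 / 60.876 = 76.592 °C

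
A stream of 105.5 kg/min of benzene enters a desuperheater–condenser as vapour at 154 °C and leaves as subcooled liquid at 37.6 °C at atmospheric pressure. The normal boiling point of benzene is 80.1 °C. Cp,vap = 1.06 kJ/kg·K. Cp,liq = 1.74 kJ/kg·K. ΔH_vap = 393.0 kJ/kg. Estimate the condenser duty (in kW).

vapour 154→80.1 °C: -78.334 kJ/kg
condensation at 80.1 °C: -393 kJ/kg
liquid 80.1→37.6 °C: -73.95 kJ/kg
Δh = -78.334 + -393 + -73.95 = -545.28 kJ/kg
Q = ṁ·Δh = 105.5 kg/min × -545.28 kJ/kg = -57527 kJ/min
|Q| = 958.79 kW

Q_c = 959 kW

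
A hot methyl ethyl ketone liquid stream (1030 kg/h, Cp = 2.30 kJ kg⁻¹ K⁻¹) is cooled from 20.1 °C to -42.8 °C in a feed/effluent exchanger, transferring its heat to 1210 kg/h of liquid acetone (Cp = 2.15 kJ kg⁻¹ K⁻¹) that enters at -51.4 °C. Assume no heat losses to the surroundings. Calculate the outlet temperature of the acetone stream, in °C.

Heat released by hot stream: Q = 1030 × 2.30 × (20.1 − -42.8) = 149010 kJ/h
Energy balance on cold side (adiabatic exchanger): Q = ṁ_c·Cp_c·(T_c,out − T_c,in)
T_c,out = -51.4 + 149010/(1210 × 2.15) = 5.8785 °C

T_c,out = 5.88 °C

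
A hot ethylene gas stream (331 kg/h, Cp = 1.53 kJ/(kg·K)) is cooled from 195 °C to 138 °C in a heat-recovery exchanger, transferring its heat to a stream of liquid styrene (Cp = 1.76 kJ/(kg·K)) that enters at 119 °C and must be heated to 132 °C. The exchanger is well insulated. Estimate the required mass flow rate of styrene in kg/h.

Heat released by hot stream: Q = 331 × 1.53 × (195 − 138) = 28867 kJ/h
Energy balance on cold side (adiabatic exchanger): Q = ṁ_c·Cp_c·(T_c,out − T_c,in)
ṁ_c = 28867 / [1.76 × (132 − 119)] = 1261.6 kg/h

ṁ_c = 1260 kg/h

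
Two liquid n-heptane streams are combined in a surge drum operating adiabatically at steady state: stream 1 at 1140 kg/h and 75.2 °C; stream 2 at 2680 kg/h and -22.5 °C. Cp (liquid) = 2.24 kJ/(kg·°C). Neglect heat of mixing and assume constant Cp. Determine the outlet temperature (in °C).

T_out = 6.66 °C

No heat crosses the boundary, so H_out = H_in.
T_out = Σ ṁᵢCp,ᵢTᵢ / Σ ṁᵢCp,ᵢ
      = 56959 / 8556.8 = 6.6565 °C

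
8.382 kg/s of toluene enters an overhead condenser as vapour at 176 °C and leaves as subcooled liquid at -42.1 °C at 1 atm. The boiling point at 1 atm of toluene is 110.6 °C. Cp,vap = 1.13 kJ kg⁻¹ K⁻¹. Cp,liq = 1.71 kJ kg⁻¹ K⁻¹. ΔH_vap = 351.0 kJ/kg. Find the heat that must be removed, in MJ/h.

vapour 176→110.6 °C: -73.902 kJ/kg
condensation at 110.6 °C: -351 kJ/kg
liquid 110.6→-42.1 °C: -261.12 kJ/kg
Δh = -73.902 + -351 + -261.12 = -686.02 kJ/kg
Q = ṁ·Δh = 8.382 kg/s × -686.02 kJ/kg = -5750.2 kJ/s
|Q| = 5750.2 kW = 20701 MJ/h

Q_c = 20700 MJ/h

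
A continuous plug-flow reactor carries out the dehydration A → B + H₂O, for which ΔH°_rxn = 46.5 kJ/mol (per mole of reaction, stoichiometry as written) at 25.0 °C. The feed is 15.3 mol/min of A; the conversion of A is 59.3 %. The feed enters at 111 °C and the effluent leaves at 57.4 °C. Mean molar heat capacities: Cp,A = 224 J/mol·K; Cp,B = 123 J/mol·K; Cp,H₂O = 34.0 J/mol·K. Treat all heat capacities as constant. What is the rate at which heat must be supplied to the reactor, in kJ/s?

Extent of reaction ξ = 0.593 × 15.3 = 9.0729 mol/min
Reaction term: ξ·ΔH°_rxn = 9.0729 × 46.5 = 421.89 kJ/min
Sensible, feed 111→25 °C: -294.74 kJ/min
Outlet flows (mol/min): A 6.2271, B 9.0729, H₂O 9.0729
Sensible, products 25→57.4 °C: 91.346 kJ/min
Q = ΔH = 218.5 kJ/min = 3.6416 kW
Heat supplied = 3.6416 kJ/s

Q_in = 3.64 kJ/s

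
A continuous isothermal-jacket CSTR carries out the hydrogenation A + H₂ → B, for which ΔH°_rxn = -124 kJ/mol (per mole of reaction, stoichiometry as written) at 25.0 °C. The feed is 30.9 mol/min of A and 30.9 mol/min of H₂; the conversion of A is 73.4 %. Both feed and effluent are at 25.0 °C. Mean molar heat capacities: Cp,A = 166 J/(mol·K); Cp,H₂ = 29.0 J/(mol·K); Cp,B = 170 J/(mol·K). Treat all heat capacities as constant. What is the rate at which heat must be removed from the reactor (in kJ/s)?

Extent of reaction ξ = 0.734 × 30.9 = 22.681 mol/min
Reaction term: ξ·ΔH°_rxn = 22.681 × -124 = -2812.4 kJ/min
Q = ΔH = -2812.4 kJ/min = -46.873 kW
Heat removed = 46.873 kJ/s

Q_out = 46.9 kJ/s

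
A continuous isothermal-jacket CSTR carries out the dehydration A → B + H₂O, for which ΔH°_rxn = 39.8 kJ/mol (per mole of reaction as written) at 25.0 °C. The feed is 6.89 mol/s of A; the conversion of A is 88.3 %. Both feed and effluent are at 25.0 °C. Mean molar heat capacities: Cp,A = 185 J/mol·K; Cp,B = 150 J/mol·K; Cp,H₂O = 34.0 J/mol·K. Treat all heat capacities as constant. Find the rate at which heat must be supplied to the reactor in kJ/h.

Extent of reaction ξ = 0.883 × 6.89 = 6.0839 mol/s
Reaction term: ξ·ΔH°_rxn = 6.0839 × 39.8 = 242.14 kJ/s
Q = ΔH = 242.14 kJ/s = 242.14 kW
Heat supplied = 871700 kJ/h

Q_in = 872000 kJ/h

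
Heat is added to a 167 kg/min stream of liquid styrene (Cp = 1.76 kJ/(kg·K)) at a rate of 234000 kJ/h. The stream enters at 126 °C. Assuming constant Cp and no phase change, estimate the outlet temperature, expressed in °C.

Q = 234000 kJ/h = 3900 kJ/min
ΔT = Q/(ṁ·Cp) = 3900/(167×1.76) = 13.269 K
T_out = 126 + 13.269 = 139.27 °C

T_out = 139 °C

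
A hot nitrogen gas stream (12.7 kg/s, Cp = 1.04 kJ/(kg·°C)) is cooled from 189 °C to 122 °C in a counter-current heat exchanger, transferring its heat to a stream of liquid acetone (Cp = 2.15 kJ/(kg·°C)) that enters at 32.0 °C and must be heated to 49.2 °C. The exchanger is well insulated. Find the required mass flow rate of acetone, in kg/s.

ṁ_c = 23.9 kg/s

Heat released by hot stream: Q = 12.7 × 1.04 × (189 − 122) = 884.94 kJ/s
Energy balance on cold side (adiabatic exchanger): Q = ṁ_c·Cp_c·(T_c,out − T_c,in)
ṁ_c = 884.94 / [2.15 × (49.2 − 32.0)] = 23.93 kg/s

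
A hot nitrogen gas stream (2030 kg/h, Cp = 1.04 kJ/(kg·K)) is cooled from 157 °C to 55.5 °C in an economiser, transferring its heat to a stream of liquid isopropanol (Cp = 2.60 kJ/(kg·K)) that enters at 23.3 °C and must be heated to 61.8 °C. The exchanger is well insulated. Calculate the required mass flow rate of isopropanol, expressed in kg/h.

Heat released by hot stream: Q = 2030 × 1.04 × (157 − 55.5) = 214290 kJ/h
Energy balance on cold side (adiabatic exchanger): Q = ṁ_c·Cp_c·(T_c,out − T_c,in)
ṁ_c = 214290 / [2.60 × (61.8 − 23.3)] = 2140.7 kg/h

ṁ_c = 2140 kg/h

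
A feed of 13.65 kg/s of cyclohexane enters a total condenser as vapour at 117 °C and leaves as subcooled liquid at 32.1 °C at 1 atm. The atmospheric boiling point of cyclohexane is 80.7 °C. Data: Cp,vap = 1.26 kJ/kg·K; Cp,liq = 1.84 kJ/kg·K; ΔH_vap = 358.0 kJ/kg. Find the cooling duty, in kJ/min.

Q_c = 404000 kJ/min

vapour 117→80.7 °C: -45.738 kJ/kg
condensation at 80.7 °C: -358 kJ/kg
liquid 80.7→32.1 °C: -89.424 kJ/kg
Δh = -45.738 + -358 + -89.424 = -493.16 kJ/kg
Q = ṁ·Δh = 13.65 kg/s × -493.16 kJ/kg = -6731.7 kJ/s
|Q| = 6731.7 kW = 403900 kJ/min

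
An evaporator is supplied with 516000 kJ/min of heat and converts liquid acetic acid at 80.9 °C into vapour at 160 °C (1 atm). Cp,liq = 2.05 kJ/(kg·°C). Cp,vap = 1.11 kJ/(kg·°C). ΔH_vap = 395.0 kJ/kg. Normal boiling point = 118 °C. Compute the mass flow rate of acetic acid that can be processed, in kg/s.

ṁ = 16.6 kg/s

Δh = 2.05×(118−80.9) + 395.0 + 1.11×(160−118) = 517.67 kJ/kg
Q = 516000 kJ/min = 8600 kJ/s = 8600 kJ/s
ṁ = Q/Δh = 8600 / 517.67 = 16.613 kg/s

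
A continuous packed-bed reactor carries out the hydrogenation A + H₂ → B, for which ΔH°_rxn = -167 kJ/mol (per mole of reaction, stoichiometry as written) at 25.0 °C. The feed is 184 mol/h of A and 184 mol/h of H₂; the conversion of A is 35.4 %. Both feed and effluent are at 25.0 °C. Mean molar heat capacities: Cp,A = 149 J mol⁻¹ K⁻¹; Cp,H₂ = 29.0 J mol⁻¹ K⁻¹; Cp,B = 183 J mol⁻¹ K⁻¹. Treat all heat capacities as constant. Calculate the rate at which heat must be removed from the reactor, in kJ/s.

Q_out = 3.02 kJ/s

Extent of reaction ξ = 0.354 × 184 = 65.136 mol/h
Reaction term: ξ·ΔH°_rxn = 65.136 × -167 = -10878 kJ/h
Q = ΔH = -10878 kJ/h = -3.0216 kW
Heat removed = 3.0216 kJ/s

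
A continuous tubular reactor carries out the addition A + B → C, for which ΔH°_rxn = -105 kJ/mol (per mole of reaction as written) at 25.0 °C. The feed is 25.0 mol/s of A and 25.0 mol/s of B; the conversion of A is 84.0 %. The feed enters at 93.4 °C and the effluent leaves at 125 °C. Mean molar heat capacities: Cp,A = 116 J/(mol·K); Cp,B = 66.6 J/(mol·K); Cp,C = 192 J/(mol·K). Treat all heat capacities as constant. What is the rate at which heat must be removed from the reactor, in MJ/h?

Q_out = 7350 MJ/h

Extent of reaction ξ = 0.840 × 25.0 = 21 mol/s
Reaction term: ξ·ΔH°_rxn = 21 × -105 = -2205 kJ/s
Sensible, feed 93.4→25 °C: -312.25 kJ/s
Outlet flows (mol/s): A 4, B 4, C 21
Sensible, products 25→125 °C: 476.24 kJ/s
Q = ΔH = -2041 kJ/s = -2041 kW
Heat removed = 7347.6 MJ/h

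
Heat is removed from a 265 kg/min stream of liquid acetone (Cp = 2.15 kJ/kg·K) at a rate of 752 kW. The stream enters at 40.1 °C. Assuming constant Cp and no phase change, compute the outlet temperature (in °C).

T_out = -39.1 °C

Q = 752 kW = 45120 kJ/min
ΔT = Q/(ṁ·Cp) = 45120/(265×2.15) = 79.193 K
T_out = 40.1 − 79.193 = -39.093 °C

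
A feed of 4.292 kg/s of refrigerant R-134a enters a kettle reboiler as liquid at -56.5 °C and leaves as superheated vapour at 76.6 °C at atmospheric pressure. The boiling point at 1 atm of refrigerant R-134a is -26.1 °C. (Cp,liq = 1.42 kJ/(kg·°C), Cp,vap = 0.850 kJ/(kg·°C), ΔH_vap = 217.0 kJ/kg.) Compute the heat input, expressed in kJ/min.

liquid -56.5→-26.1 °C: 43.168 kJ/kg
vaporisation at -26.1 °C: 217 kJ/kg
vapour -26.1→76.6 °C: 87.295 kJ/kg
Δh = 43.168 + 217 + 87.295 = 347.46 kJ/kg
Q = ṁ·Δh = 4.292 kg/s × 347.46 kJ/kg = 1491.3 kJ/s
|Q| = 1491.3 kW = 89479 kJ/min

Q = 89500 kJ/min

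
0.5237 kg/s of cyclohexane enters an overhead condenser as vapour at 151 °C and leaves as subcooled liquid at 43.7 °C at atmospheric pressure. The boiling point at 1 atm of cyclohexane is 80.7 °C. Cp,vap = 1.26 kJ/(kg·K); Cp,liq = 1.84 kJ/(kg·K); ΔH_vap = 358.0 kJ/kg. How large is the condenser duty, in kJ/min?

vapour 151→80.7 °C: -88.578 kJ/kg
condensation at 80.7 °C: -358 kJ/kg
liquid 80.7→43.7 °C: -68.08 kJ/kg
Δh = -88.578 + -358 + -68.08 = -514.66 kJ/kg
Q = ṁ·Δh = 0.5237 kg/s × -514.66 kJ/kg = -269.53 kJ/s
|Q| = 269.53 kW = 16172 kJ/min

Q_c = 16200 kJ/min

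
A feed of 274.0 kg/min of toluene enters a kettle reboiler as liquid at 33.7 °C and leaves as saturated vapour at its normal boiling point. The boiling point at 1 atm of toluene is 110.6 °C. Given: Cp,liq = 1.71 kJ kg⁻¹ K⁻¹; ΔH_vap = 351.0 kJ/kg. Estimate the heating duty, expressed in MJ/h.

liquid 33.7→110.6 °C: 131.5 kJ/kg
vaporisation at 110.6 °C: 351 kJ/kg
Δh = 131.5 + 351 = 482.5 kJ/kg
Q = ṁ·Δh = 274.0 kg/min × 482.5 kJ/kg = 132200 kJ/min
|Q| = 2203.4 kW = 7932.3 MJ/h

Q = 7930 MJ/h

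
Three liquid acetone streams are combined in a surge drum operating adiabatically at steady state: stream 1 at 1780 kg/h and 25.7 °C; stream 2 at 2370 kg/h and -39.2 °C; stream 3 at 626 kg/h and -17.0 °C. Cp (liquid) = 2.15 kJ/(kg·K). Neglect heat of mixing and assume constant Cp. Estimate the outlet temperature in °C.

Adiabatic, steady state ⇒ Σ ṁᵢCp,ᵢ(T_out − Tᵢ) = 0
Σ ṁᵢCp,ᵢTᵢ = 1780×2.15×25.7 + 2370×2.15×-39.2 + 626×2.15×-17.0 = -124270
Σ ṁᵢCp,ᵢ = 1780×2.15 + 2370×2.15 + 626×2.15 = 10268
T_out = -124270 / 10268 = -12.102 °C

T_out = -12.1 °C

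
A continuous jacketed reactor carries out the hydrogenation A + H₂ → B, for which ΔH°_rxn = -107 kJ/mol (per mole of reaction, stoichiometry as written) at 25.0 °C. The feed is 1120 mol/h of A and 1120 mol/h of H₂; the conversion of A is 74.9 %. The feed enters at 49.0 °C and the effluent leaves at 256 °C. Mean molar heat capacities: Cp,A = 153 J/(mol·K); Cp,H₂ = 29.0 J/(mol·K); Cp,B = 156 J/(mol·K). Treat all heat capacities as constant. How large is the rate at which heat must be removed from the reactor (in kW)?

Extent of reaction ξ = 0.749 × 1120 = 838.88 mol/h
Reaction term: ξ·ΔH°_rxn = 838.88 × -107 = -89760 kJ/h
Sensible, feed 49.0→25 °C: -4892.2 kJ/h
Outlet flows (mol/h): A 281.12, H₂ 281.12, B 838.88
Sensible, products 25→256 °C: 42049 kJ/h
Q = ΔH = -52604 kJ/h = -14.612 kW
Heat removed = 14.612 kW

Q_out = 14.6 kW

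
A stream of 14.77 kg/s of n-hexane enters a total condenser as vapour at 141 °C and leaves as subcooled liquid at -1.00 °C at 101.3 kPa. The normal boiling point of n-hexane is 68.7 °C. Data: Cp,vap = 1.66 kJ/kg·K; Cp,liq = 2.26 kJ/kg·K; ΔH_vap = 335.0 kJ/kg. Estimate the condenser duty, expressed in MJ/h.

Q_c = 32600 MJ/h

vapour 141→68.7 °C: -120.02 kJ/kg
condensation at 68.7 °C: -335 kJ/kg
liquid 68.7→-1.00 °C: -157.52 kJ/kg
Δh = -120.02 + -335 + -157.52 = -612.54 kJ/kg
Q = ṁ·Δh = 14.77 kg/s × -612.54 kJ/kg = -9047.2 kJ/s
|Q| = 9047.2 kW = 32570 MJ/h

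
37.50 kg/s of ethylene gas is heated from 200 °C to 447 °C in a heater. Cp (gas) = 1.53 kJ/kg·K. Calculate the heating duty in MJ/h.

Q = ṁ·Cp·ΔT = 37.50 × 1.53 × (447 − 200) = 14172 kJ/s
Heating duty = 51018 MJ/h

Q = 51000 MJ/h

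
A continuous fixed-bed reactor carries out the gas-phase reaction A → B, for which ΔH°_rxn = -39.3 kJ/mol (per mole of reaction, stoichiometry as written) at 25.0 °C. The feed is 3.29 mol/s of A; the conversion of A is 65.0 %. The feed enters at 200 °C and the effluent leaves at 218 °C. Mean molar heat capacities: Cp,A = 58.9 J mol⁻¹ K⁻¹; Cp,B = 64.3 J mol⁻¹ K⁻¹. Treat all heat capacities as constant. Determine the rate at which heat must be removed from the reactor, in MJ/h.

Q_out = 282 MJ/h

Extent of reaction ξ = 0.650 × 3.29 = 2.1385 mol/s
Reaction term: ξ·ΔH°_rxn = 2.1385 × -39.3 = -84.043 kJ/s
Sensible, feed 200→25 °C: -33.912 kJ/s
Outlet flows (mol/s): A 1.1515, B 2.1385
Sensible, products 25→218 °C: 39.628 kJ/s
Q = ΔH = -78.326 kJ/s = -78.326 kW
Heat removed = 281.97 MJ/h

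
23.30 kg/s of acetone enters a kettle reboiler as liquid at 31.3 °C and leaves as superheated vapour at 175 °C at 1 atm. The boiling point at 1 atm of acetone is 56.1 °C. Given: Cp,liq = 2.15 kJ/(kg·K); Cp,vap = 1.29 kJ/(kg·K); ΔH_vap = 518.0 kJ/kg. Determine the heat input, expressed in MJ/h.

liquid 31.3→56.1 °C: 53.32 kJ/kg
vaporisation at 56.1 °C: 518 kJ/kg
vapour 56.1→175 °C: 153.38 kJ/kg
Δh = 53.32 + 518 + 153.38 = 724.7 kJ/kg
Q = ṁ·Δh = 23.30 kg/s × 724.7 kJ/kg = 16886 kJ/s
|Q| = 16886 kW = 60788 MJ/h

Q = 60800 MJ/h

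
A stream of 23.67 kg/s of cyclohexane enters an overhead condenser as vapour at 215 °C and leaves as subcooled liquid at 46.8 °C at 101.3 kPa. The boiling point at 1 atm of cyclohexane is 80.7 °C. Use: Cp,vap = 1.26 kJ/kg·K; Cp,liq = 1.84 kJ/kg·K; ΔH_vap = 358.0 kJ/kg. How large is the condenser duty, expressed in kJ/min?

vapour 215→80.7 °C: -169.22 kJ/kg
condensation at 80.7 °C: -358 kJ/kg
liquid 80.7→46.8 °C: -62.376 kJ/kg
Δh = -169.22 + -358 + -62.376 = -589.59 kJ/kg
Q = ṁ·Δh = 23.67 kg/s × -589.59 kJ/kg = -13956 kJ/s
|Q| = 13956 kW = 837340 kJ/min

Q_c = 837000 kJ/min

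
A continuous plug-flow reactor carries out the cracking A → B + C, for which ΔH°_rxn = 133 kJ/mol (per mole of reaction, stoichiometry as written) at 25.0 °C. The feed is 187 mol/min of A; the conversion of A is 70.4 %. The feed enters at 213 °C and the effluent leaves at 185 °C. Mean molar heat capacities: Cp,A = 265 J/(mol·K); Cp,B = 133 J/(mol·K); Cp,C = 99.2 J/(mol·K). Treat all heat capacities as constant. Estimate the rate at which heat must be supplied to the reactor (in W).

Extent of reaction ξ = 0.704 × 187 = 131.65 mol/min
Reaction term: ξ·ΔH°_rxn = 131.65 × 133 = 17509 kJ/min
Sensible, feed 213→25 °C: -9316.3 kJ/min
Outlet flows (mol/min): A 55.352, B 131.65, C 131.65
Sensible, products 25→185 °C: 7237.9 kJ/min
Q = ΔH = 15431 kJ/min = 257.18 kW
Heat supplied = 257180 W

Q_in = 257000 W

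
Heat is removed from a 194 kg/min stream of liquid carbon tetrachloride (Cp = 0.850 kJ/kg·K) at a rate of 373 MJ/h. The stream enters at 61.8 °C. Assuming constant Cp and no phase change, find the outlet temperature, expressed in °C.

Q = 373 MJ/h = 6216.7 kJ/min
ΔT = Q/(ṁ·Cp) = 6216.7/(194×0.850) = 37.7 K
T_out = 61.8 − 37.7 = 24.1 °C

T_out = 24.1 °C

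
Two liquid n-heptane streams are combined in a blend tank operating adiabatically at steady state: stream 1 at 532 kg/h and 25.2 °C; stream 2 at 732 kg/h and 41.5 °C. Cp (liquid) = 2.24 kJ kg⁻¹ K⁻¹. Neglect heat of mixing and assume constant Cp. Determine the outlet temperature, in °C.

T_out = 34.6 °C

Adiabatic, steady state ⇒ Σ ṁᵢCp,ᵢ(T_out − Tᵢ) = 0
T_out = Σ ṁᵢCp,ᵢTᵢ / Σ ṁᵢCp,ᵢ
      = 98077 / 2831.4 = 34.64 °C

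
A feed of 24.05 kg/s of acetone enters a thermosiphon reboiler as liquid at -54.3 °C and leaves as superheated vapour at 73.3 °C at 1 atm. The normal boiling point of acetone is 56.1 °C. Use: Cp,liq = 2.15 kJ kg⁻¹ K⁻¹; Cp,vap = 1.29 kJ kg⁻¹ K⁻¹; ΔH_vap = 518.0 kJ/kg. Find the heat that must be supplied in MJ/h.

liquid -54.3→56.1 °C: 237.36 kJ/kg
vaporisation at 56.1 °C: 518 kJ/kg
vapour 56.1→73.3 °C: 22.188 kJ/kg
Δh = 237.36 + 518 + 22.188 = 777.55 kJ/kg
Q = ṁ·Δh = 24.05 kg/s × 777.55 kJ/kg = 18700 kJ/s
|Q| = 18700 kW = 67320 MJ/h

Q = 67300 MJ/h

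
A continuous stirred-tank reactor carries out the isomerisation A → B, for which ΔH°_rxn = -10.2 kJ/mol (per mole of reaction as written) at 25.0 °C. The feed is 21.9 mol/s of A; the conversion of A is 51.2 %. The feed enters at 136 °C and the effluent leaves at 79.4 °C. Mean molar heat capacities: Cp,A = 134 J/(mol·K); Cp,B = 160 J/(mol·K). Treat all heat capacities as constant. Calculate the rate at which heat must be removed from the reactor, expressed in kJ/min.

Extent of reaction ξ = 0.512 × 21.9 = 11.213 mol/s
Reaction term: ξ·ΔH°_rxn = 11.213 × -10.2 = -114.37 kJ/s
Sensible, feed 136→25 °C: -325.74 kJ/s
Outlet flows (mol/s): A 10.687, B 11.213
Sensible, products 25→79.4 °C: 175.5 kJ/s
Q = ΔH = -264.61 kJ/s = -264.61 kW
Heat removed = 15877 kJ/min

Q_out = 15900 kJ/min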